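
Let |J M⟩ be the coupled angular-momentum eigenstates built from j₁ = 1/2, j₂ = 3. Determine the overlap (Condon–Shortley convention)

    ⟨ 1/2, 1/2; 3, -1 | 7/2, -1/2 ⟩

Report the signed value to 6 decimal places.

+0.654654

j₁+j₂−J=0  J+j₁−j₂=1  J−j₁+j₂=6  j₁+j₂+J+1=8
(j₁±m₁, j₂±m₂, J±M) = (1,0,2,4,3,4)
P² = 6912/7
sum k=0..0:
  [0] +1/48 = 1/48
S = 1/48
C² = P²·S² = 3/7 ; C = +0.654654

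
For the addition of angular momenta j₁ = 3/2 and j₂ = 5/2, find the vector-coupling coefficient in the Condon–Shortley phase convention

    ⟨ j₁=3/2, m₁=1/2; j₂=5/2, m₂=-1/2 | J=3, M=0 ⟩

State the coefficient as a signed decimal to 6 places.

triangle: 1!·2!·4!/8! = 48/40320
(j±m)!: 2!·1!·2!·3!·3!·3! = 864
prefactor² = (2J+1)·Δ·N² = 36/5
  k=0: +1/(0!·1!·1!·2!·1!·2!) = 1/4
  k=1: −1/(1!·0!·0!·1!·2!·3!) = -1/12
Σ = 1/6  ⇒  CG² = 36/5·1/6² = 1/5
CG = +√(1/5) = +0.447214

+0.447214  (= +√(1/5))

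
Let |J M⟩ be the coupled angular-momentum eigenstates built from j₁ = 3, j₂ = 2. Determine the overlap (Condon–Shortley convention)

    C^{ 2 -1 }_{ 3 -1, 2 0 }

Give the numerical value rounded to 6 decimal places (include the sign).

+0.377964  (= +√(1/7))

√[5·3!3!1!/8! · 2!4!2!2!1!3!] = √(36/7)
  +(−1)^1/∏(1,2,3,1,0,0)! = -1/12  (running -1/12)
  +(−1)^2/∏(2,1,2,0,1,1)! = 1/4  (running 1/6)
⟨..|..⟩ = √(36/7)·(1/6) = +0.377964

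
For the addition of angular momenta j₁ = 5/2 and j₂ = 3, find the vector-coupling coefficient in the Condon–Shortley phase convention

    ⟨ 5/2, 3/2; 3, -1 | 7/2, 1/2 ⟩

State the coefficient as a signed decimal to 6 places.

j₁+j₂−J=2  J+j₁−j₂=3  J−j₁+j₂=4  j₁+j₂+J+1=10
(j₁±m₁, j₂±m₂, J±M) = (4,1,2,4,4,3)
P² = 18432/175
sum k=0..1:
  [0] +1/16 = 1/16
  [1] −1/36 = -1/36
S = 5/144
C² = P²·S² = 8/63 ; C = +0.356348

+0.356348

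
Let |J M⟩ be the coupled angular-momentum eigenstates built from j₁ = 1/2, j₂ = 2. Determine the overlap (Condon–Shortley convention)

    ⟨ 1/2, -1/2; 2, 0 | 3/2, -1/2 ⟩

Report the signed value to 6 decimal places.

-0.632456

√[4·1!0!3!/5! · 0!1!2!2!1!2!] = √(8/5)
  +(−1)^1/∏(1,0,0,1,0,2)! = -1/2  (running -1/2)
⟨..|..⟩ = √(8/5)·(-1/2) = -0.632456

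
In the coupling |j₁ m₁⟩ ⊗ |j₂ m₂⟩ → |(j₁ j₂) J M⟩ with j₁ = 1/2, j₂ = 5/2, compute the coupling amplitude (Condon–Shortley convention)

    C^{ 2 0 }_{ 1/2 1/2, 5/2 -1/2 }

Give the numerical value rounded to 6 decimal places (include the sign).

j₁+j₂−J=1  J+j₁−j₂=0  J−j₁+j₂=4  j₁+j₂+J+1=6
(j₁±m₁, j₂±m₂, J±M) = (1,0,2,3,2,2)
P² = 8
sum k=0..0:
  [0] +1/4 = 1/4
S = 1/4
C² = P²·S² = 1/2 ; C = +0.707107

+√(1/2) ≈ +0.707107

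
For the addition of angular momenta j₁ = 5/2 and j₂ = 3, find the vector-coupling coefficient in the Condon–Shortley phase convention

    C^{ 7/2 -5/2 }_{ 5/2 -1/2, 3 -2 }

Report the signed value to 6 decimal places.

√[8·2!3!4!/10! · 2!3!1!5!1!6!] = √(4608/7)
  +(−1)^0/∏(0,2,3,1,0,3)! = 1/72  (running 1/72)
  +(−1)^1/∏(1,1,2,0,1,4)! = -1/48  (running -1/144)
⟨..|..⟩ = √(4608/7)·(-1/144) = -0.178174

-0.178174  (= −√(2/63))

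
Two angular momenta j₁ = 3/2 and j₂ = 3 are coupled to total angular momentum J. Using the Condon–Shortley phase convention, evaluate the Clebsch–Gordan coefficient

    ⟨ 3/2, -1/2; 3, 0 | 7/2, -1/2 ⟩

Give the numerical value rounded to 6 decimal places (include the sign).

j₁+j₂−J=1  J+j₁−j₂=2  J−j₁+j₂=5  j₁+j₂+J+1=9
(j₁±m₁, j₂±m₂, J±M) = (1,2,3,3,3,4)
P² = 384/7
sum k=0..1:
  [0] +1/24 = 1/24
  [1] −1/12 = -1/12
S = -1/24
C² = P²·S² = 2/21 ; C = -0.308607

−√(2/21) = -0.308607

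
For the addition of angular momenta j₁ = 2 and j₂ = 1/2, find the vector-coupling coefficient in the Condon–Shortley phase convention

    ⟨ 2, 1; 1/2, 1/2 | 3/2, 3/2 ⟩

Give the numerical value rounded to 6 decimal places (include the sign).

−√(1/5) ≈ -0.447214

triangle: 1!×3!×0!/5! = 6/120
(j±m)!: 3!×1!×1!×0!×3!×0! = 36
prefactor² = (2J+1)×Δ×N² = 36/5
  k=1: −1/(1!×0!×0!×0!×3!×0!) = -1/6
Σ = -1/6  ⇒  CG² = 36/5×(-1/6)² = 1/5
CG = −√(1/5) = -0.447214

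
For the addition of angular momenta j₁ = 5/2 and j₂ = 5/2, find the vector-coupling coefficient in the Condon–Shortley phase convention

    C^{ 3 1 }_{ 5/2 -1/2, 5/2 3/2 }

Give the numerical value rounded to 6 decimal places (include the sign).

+0.182574

√[7·2!3!3!/9! · 2!3!4!1!4!2!] = √(96/5)
  +(−1)^1/∏(1,1,2,3,1,0)! = -1/12  (running -1/12)
  +(−1)^2/∏(2,0,1,2,2,1)! = 1/8  (running 1/24)
⟨..|..⟩ = √(96/5)·(1/24) = +0.182574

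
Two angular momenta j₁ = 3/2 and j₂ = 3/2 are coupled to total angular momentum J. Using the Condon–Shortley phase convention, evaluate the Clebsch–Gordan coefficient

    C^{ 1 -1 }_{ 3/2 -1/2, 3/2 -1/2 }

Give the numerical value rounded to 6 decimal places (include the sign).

√[3·2!1!1!/5! · 1!2!1!2!0!2!] = √(2/5)
  +(−1)^1/∏(1,1,1,0,0,1)! = -1  (running -1)
⟨..|..⟩ = √(2/5)·(-1) = -0.632456

−√(2/5) ≈ -0.632456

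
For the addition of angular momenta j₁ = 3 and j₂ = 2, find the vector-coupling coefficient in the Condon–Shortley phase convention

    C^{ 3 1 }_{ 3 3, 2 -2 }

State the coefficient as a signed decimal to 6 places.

√[7·2!4!2!/9! · 6!0!0!4!4!2!] = √(1536)
  +(−1)^0/∏(0,2,0,0,4,2)! = 1/96  (running 1/96)
⟨..|..⟩ = √(1536)·(1/96) = +0.408248

+√(1/6) ≈ +0.408248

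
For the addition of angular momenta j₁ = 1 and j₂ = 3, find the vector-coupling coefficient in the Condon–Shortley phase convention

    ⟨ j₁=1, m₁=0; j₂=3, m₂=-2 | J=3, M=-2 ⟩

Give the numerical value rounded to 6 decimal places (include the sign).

+√(1/3) = +0.577350

j₁+j₂−J=1  J+j₁−j₂=1  J−j₁+j₂=5  j₁+j₂+J+1=8
(j₁±m₁, j₂±m₂, J±M) = (1,1,1,5,1,5)
P² = 300
sum k=0..1:
  [0] +1/24 = 1/24
  [1] −1/120 = -1/120
S = 1/30
C² = P²·S² = 1/3 ; C = +0.577350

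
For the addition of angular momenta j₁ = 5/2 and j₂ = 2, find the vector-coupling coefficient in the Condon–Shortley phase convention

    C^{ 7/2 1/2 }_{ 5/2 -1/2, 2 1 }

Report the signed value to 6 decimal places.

j₁+j₂−J=1  J+j₁−j₂=4  J−j₁+j₂=3  j₁+j₂+J+1=9
(j₁±m₁, j₂±m₂, J±M) = (2,3,3,1,4,3)
P² = 1152/35
sum k=0..1:
  [0] +1/36 = 1/36
  [1] −1/8 = -1/8
S = -7/72
C² = P²·S² = 14/45 ; C = -0.557773

-0.557773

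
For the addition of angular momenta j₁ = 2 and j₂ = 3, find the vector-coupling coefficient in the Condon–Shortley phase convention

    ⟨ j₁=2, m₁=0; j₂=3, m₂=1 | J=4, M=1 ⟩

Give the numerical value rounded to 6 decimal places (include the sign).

triangle: 1!*3!*5!/10! = 720/3628800
(j±m)!: 2!*2!*4!*2!*5!*3! = 138240
prefactor² = (2J+1)*Δ*N² = 1728/7
  k=0: +1/(0!*1!*2!*4!*1!*1!) = 1/48
  k=1: −1/(1!*0!*1!*3!*2!*2!) = -1/24
Σ = -1/48  ⇒  CG² = 1728/7*(-1/48)² = 3/28
CG = −√(3/28) = -0.327327

−√(3/28) = -0.327327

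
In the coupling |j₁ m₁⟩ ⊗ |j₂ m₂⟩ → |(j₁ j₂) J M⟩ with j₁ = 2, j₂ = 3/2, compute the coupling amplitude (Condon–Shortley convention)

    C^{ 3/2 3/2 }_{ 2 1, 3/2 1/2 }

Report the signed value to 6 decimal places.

-0.632456

j₁+j₂−J=2  J+j₁−j₂=2  J−j₁+j₂=1  j₁+j₂+J+1=6
(j₁±m₁, j₂±m₂, J±M) = (3,1,2,1,3,0)
P² = 8/5
sum k=1..1:
  [1] −1/2 = -1/2
S = -1/2
C² = P²·S² = 2/5 ; C = -0.632456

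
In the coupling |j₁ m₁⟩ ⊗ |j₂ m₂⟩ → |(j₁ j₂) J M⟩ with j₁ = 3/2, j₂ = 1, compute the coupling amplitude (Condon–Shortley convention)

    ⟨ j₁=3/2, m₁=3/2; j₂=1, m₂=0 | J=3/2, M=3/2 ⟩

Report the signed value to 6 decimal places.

j₁+j₂−J=1  J+j₁−j₂=2  J−j₁+j₂=1  j₁+j₂+J+1=5
(j₁±m₁, j₂±m₂, J±M) = (3,0,1,1,3,0)
P² = 12/5
sum k=0..0:
  [0] +1/2 = 1/2
S = 1/2
C² = P²·S² = 3/5 ; C = +0.774597

+√(3/5) ≈ +0.774597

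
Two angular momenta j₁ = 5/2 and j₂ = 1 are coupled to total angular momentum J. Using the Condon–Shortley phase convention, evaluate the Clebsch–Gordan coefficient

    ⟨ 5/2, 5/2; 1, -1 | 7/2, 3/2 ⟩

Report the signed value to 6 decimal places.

+√(1/21) = +0.218218

triangle: 0!×5!×2!/8! = 240/40320
(j±m)!: 5!×0!×0!×2!×5!×2! = 57600
prefactor² = (2J+1)×Δ×N² = 19200/7
  k=0: +1/(0!×0!×0!×0!×5!×2!) = 1/240
Σ = 1/240  ⇒  CG² = 19200/7×1/240² = 1/21
CG = +√(1/21) = +0.218218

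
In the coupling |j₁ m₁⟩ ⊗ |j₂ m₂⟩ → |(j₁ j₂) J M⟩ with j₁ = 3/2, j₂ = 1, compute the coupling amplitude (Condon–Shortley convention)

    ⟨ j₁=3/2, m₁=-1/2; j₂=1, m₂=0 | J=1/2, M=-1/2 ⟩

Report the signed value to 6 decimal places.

j₁+j₂−J=2  J+j₁−j₂=1  J−j₁+j₂=0  j₁+j₂+J+1=4
(j₁±m₁, j₂±m₂, J±M) = (1,2,1,1,0,1)
P² = 1/3
sum k=1..1:
  [1] −1/1 = -1
S = -1
C² = P²·S² = 1/3 ; C = -0.577350

−√(1/3) = -0.577350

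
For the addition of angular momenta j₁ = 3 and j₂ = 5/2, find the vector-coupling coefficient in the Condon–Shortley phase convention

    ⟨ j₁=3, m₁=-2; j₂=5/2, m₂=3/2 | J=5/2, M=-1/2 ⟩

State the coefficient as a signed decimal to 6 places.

j₁+j₂−J=3  J+j₁−j₂=3  J−j₁+j₂=2  j₁+j₂+J+1=9
(j₁±m₁, j₂±m₂, J±M) = (1,5,4,1,2,3)
P² = 288/7
sum k=2..3:
  [2] +1/24 = 1/24
  [3] −1/12 = -1/12
S = -1/24
C² = P²·S² = 1/14 ; C = -0.267261

−√(1/14) ≈ -0.267261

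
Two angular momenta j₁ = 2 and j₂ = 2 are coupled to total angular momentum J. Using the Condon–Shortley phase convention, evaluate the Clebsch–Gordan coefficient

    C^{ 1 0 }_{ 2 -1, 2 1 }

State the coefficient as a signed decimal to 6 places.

√[3·3!1!1!/6! · 1!3!3!1!1!1!] = √(9/10)
  +(−1)^2/∏(2,1,1,1,0,0)! = 1/2  (running 1/2)
  +(−1)^3/∏(3,0,0,0,1,1)! = -1/6  (running 1/3)
⟨..|..⟩ = √(9/10)·(1/3) = +0.316228

+√(1/10) = +0.316228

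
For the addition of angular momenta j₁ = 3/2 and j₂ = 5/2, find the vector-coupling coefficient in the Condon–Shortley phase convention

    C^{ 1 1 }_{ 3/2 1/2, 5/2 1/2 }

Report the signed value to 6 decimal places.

−√(3/20) ≈ -0.387298

j₁+j₂−J=3  J+j₁−j₂=0  J−j₁+j₂=2  j₁+j₂+J+1=6
(j₁±m₁, j₂±m₂, J±M) = (2,1,3,2,2,0)
P² = 12/5
sum k=1..1:
  [1] −1/4 = -1/4
S = -1/4
C² = P²·S² = 3/20 ; C = -0.387298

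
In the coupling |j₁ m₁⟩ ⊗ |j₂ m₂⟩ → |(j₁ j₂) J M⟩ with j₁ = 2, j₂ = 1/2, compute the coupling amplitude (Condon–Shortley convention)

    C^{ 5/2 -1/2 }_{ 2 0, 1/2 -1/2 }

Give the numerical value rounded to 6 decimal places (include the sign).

+√(3/5) = +0.774597

triangle: 0!*4!*1!/6! = 24/720
(j±m)!: 2!*2!*0!*1!*2!*3! = 48
prefactor² = (2J+1)*Δ*N² = 48/5
  k=0: +1/(0!*0!*2!*0!*2!*1!) = 1/4
Σ = 1/4  ⇒  CG² = 48/5*1/4² = 3/5
CG = +√(3/5) = +0.774597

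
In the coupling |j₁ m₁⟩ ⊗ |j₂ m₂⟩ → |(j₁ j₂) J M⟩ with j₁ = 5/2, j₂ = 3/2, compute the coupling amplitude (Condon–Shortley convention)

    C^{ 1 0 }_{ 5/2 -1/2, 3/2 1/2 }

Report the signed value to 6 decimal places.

+√(3/10) ≈ +0.547723

triangle: 3!*2!*0!/6! = 12/720
(j±m)!: 2!*3!*2!*1!*1!*1! = 24
prefactor² = (2J+1)*Δ*N² = 6/5
  k=2: +1/(2!*1!*1!*0!*1!*0!) = 1/2
Σ = 1/2  ⇒  CG² = 6/5*1/2² = 3/10
CG = +√(3/10) = +0.547723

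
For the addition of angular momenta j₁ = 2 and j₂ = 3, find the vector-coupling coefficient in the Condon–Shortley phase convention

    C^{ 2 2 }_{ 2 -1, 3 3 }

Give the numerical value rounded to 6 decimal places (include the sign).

−√(5/14) ≈ -0.597614

triangle: 3!*1!*3!/8! = 36/40320
(j±m)!: 1!*3!*6!*0!*4!*0! = 103680
prefactor² = (2J+1)*Δ*N² = 3240/7
  k=3: −1/(3!*0!*0!*3!*1!*0!) = -1/36
Σ = -1/36  ⇒  CG² = 3240/7*(-1/36)² = 5/14
CG = −√(5/14) = -0.597614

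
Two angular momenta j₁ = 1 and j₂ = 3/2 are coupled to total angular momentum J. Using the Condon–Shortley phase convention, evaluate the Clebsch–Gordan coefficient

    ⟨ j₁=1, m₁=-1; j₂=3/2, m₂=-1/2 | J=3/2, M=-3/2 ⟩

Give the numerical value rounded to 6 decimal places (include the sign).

−√(2/5) = -0.632456

√[4·1!1!2!/5! · 0!2!1!2!0!3!] = √(8/5)
  +(−1)^1/∏(1,0,1,0,0,2)! = -1/2  (running -1/2)
⟨..|..⟩ = √(8/5)·(-1/2) = -0.632456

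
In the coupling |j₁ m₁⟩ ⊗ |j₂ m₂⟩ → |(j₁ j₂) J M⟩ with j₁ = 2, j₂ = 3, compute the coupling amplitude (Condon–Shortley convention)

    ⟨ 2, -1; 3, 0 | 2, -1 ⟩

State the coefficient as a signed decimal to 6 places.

+√(2/7) ≈ +0.534522

√[5·3!1!3!/8! · 1!3!3!3!1!3!] = √(81/14)
  +(−1)^2/∏(2,1,1,1,0,2)! = 1/4  (running 1/4)
  +(−1)^3/∏(3,0,0,0,1,3)! = -1/36  (running 2/9)
⟨..|..⟩ = √(81/14)·(2/9) = +0.534522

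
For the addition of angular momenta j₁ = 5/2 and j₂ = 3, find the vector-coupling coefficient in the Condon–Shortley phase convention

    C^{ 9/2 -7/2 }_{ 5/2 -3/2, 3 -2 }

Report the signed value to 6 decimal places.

+0.100504

√[10·1!4!5!/11! · 1!4!1!5!1!8!] = √(921600/11)
  +(−1)^0/∏(0,1,4,1,0,4)! = 1/576  (running 1/576)
  +(−1)^1/∏(1,0,3,0,1,5)! = -1/720  (running 1/2880)
⟨..|..⟩ = √(921600/11)·(1/2880) = +0.100504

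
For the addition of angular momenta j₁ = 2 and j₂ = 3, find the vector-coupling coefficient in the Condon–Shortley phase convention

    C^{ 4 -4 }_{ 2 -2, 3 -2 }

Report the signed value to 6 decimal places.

-0.632456  (= −√(2/5))

√[9·1!3!5!/10! · 0!4!1!5!0!8!] = √(207360)
  +(−1)^1/∏(1,0,3,0,0,5)! = -1/720  (running -1/720)
⟨..|..⟩ = √(207360)·(-1/720) = -0.632456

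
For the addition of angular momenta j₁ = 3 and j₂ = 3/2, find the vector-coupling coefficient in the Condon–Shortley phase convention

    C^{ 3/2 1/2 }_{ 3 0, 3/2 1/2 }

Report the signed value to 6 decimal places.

+√(9/35) ≈ +0.507093

j₁+j₂−J=3  J+j₁−j₂=3  J−j₁+j₂=0  j₁+j₂+J+1=7
(j₁±m₁, j₂±m₂, J±M) = (3,3,2,1,2,1)
P² = 144/35
sum k=2..2:
  [2] +1/4 = 1/4
S = 1/4
C² = P²·S² = 9/35 ; C = +0.507093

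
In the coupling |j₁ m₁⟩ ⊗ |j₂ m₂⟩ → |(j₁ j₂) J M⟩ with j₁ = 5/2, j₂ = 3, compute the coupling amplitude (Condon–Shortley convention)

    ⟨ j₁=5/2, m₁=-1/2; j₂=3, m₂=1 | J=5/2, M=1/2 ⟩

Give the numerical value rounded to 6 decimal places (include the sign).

+√(8/35) = +0.478091

j₁+j₂−J=3  J+j₁−j₂=2  J−j₁+j₂=3  j₁+j₂+J+1=9
(j₁±m₁, j₂±m₂, J±M) = (2,3,4,2,3,2)
P² = 288/35
sum k=1..3:
  [1] −1/24 = -1/24
  [2] +1/4 = 1/4
  [3] −1/24 = -1/24
S = 1/6
C² = P²·S² = 8/35 ; C = +0.478091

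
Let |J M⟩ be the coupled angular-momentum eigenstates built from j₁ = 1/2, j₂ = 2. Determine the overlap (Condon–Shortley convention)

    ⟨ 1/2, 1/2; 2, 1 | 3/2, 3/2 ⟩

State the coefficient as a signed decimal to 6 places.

+√(1/5) = +0.447214

triangle: 1!*0!*3!/5! = 6/120
(j±m)!: 1!*0!*3!*1!*3!*0! = 36
prefactor² = (2J+1)*Δ*N² = 36/5
  k=0: +1/(0!*1!*0!*3!*0!*0!) = 1/6
Σ = 1/6  ⇒  CG² = 36/5*1/6² = 1/5
CG = +√(1/5) = +0.447214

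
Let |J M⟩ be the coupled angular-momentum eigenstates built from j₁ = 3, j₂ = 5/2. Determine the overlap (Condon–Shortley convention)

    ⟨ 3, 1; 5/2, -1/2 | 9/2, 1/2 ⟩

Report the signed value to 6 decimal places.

√[10·1!5!4!/11! · 4!2!2!3!5!4!] = √(92160/77)
  +(−1)^0/∏(0,1,2,2,3,2)! = 1/48  (running 1/48)
  +(−1)^1/∏(1,0,1,1,4,3)! = -1/144  (running 1/72)
⟨..|..⟩ = √(92160/77)·(1/72) = +0.480500

+0.480500  (= +√(160/693))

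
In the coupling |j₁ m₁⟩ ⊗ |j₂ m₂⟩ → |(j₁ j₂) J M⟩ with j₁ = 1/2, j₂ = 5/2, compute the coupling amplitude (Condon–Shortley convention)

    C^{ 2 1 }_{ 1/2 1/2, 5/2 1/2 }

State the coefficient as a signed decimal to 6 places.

+0.577350

j₁+j₂−J=1  J+j₁−j₂=0  J−j₁+j₂=4  j₁+j₂+J+1=6
(j₁±m₁, j₂±m₂, J±M) = (1,0,3,2,3,1)
P² = 12
sum k=0..0:
  [0] +1/6 = 1/6
S = 1/6
C² = P²·S² = 1/3 ; C = +0.577350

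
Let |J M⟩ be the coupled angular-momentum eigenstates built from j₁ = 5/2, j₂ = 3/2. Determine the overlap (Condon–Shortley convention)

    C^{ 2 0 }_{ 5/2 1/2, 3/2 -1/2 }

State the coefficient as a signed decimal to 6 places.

−√(1/14) ≈ -0.267261

√[5·2!3!1!/7! · 3!2!1!2!2!2!] = √(8/7)
  +(−1)^0/∏(0,2,2,1,1,0)! = 1/4  (running 1/4)
  +(−1)^1/∏(1,1,1,0,2,1)! = -1/2  (running -1/4)
⟨..|..⟩ = √(8/7)·(-1/4) = -0.267261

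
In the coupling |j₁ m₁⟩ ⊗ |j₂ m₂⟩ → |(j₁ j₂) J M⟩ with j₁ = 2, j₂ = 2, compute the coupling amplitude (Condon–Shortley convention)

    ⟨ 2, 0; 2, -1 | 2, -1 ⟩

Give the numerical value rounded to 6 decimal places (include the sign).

-0.267261  (= −√(1/14))

√[5·2!2!2!/7! · 2!2!1!3!1!3!] = √(8/7)
  +(−1)^0/∏(0,2,2,1,0,1)! = 1/4  (running 1/4)
  +(−1)^1/∏(1,1,1,0,1,2)! = -1/2  (running -1/4)
⟨..|..⟩ = √(8/7)·(-1/4) = -0.267261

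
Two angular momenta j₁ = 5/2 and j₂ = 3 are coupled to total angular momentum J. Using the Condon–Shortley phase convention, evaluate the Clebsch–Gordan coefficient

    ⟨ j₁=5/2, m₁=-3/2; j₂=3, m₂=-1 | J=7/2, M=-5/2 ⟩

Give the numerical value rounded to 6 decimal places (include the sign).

√[8·2!3!4!/10! · 1!4!2!4!1!6!] = √(18432/35)
  +(−1)^1/∏(1,1,3,1,0,3)! = -1/36  (running -1/36)
  +(−1)^2/∏(2,0,2,0,1,4)! = 1/96  (running -5/288)
⟨..|..⟩ = √(18432/35)·(-5/288) = -0.398410

-0.398410  (= −√(10/63))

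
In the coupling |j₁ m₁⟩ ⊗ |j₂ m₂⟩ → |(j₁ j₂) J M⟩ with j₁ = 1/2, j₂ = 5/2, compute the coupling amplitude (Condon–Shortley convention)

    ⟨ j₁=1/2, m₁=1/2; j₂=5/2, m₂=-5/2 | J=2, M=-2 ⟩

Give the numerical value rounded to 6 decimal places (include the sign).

√[5·1!0!4!/6! · 1!0!0!5!0!4!] = √(480)
  +(−1)^0/∏(0,1,0,0,0,4)! = 1/24  (running 1/24)
⟨..|..⟩ = √(480)·(1/24) = +0.912871

+0.912871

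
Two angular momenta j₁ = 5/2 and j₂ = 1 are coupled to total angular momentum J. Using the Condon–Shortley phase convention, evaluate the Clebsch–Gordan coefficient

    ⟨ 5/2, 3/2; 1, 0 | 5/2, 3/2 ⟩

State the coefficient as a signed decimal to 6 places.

+√(9/35) = +0.507093

triangle: 1!·4!·1!/7! = 24/5040
(j±m)!: 4!·1!·1!·1!·4!·1! = 576
prefactor² = (2J+1)·Δ·N² = 576/35
  k=0: +1/(0!·1!·1!·1!·3!·0!) = 1/6
  k=1: −1/(1!·0!·0!·0!·4!·1!) = -1/24
Σ = 1/8  ⇒  CG² = 576/35·1/8² = 9/35
CG = +√(9/35) = +0.507093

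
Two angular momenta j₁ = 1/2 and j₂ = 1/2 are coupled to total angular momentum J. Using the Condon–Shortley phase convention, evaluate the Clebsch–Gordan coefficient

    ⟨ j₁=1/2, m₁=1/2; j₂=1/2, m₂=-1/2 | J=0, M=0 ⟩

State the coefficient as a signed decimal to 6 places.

j₁+j₂−J=1  J+j₁−j₂=0  J−j₁+j₂=0  j₁+j₂+J+1=2
(j₁±m₁, j₂±m₂, J±M) = (1,0,0,1,0,0)
P² = 1/2
sum k=0..0:
  [0] +1/1 = 1
S = 1
C² = P²·S² = 1/2 ; C = +0.707107

+√(1/2) = +0.707107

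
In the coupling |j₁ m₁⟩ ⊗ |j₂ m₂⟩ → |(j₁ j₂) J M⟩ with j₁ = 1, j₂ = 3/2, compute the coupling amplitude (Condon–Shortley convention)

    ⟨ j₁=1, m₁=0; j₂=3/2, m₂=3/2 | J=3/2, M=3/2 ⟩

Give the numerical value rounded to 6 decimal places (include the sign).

-0.774597  (= −√(3/5))

√[4·1!1!2!/5! · 1!1!3!0!3!0!] = √(12/5)
  +(−1)^1/∏(1,0,0,2,1,0)! = -1/2  (running -1/2)
⟨..|..⟩ = √(12/5)·(-1/2) = -0.774597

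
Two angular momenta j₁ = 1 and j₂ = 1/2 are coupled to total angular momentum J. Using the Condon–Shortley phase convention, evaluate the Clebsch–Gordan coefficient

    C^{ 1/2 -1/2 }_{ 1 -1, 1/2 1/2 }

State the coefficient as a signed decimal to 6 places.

triangle: 1!*1!*0!/3! = 1/6
(j±m)!: 0!*2!*1!*0!*0!*1! = 2
prefactor² = (2J+1)*Δ*N² = 2/3
  k=1: −1/(1!*0!*1!*0!*0!*0!) = -1
Σ = -1  ⇒  CG² = 2/3*(-1)² = 2/3
CG = −√(2/3) = -0.816497

−√(2/3) ≈ -0.816497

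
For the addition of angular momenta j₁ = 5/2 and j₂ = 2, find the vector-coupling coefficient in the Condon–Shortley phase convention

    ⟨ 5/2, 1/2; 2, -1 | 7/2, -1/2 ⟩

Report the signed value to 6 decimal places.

+0.557773

j₁+j₂−J=1  J+j₁−j₂=4  J−j₁+j₂=3  j₁+j₂+J+1=9
(j₁±m₁, j₂±m₂, J±M) = (3,2,1,3,3,4)
P² = 1152/35
sum k=0..1:
  [0] +1/8 = 1/8
  [1] −1/36 = -1/36
S = 7/72
C² = P²·S² = 14/45 ; C = +0.557773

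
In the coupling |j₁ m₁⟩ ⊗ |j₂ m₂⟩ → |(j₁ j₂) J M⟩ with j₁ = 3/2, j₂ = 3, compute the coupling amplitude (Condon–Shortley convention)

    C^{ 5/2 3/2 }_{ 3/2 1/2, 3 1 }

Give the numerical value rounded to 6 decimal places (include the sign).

−√(7/20) ≈ -0.591608

triangle: 2!·1!·4!/8! = 48/40320
(j±m)!: 2!·1!·4!·2!·4!·1! = 2304
prefactor² = (2J+1)·Δ·N² = 576/35
  k=0: +1/(0!·2!·1!·4!·0!·0!) = 1/48
  k=1: −1/(1!·1!·0!·3!·1!·1!) = -1/6
Σ = -7/48  ⇒  CG² = 576/35·(-7/48)² = 7/20
CG = −√(7/20) = -0.591608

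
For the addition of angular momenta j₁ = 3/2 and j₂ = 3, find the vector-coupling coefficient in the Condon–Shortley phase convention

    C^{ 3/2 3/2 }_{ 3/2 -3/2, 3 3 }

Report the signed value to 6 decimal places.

√[4·3!0!3!/7! · 0!3!6!0!3!0!] = √(5184/7)
  +(−1)^3/∏(3,0,0,3,0,0)! = -1/36  (running -1/36)
⟨..|..⟩ = √(5184/7)·(-1/36) = -0.755929

−√(4/7) ≈ -0.755929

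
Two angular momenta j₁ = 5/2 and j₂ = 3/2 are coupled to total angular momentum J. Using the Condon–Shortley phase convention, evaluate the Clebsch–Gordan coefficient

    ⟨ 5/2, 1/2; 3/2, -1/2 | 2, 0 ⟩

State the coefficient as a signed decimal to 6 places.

-0.267261

j₁+j₂−J=2  J+j₁−j₂=3  J−j₁+j₂=1  j₁+j₂+J+1=7
(j₁±m₁, j₂±m₂, J±M) = (3,2,1,2,2,2)
P² = 8/7
sum k=0..1:
  [0] +1/4 = 1/4
  [1] −1/2 = -1/2
S = -1/4
C² = P²·S² = 1/14 ; C = -0.267261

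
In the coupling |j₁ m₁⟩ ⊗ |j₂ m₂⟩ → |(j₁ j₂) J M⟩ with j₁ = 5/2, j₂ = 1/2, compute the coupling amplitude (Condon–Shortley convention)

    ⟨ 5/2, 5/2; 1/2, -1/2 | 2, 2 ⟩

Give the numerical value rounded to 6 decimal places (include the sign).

+0.912871

√[5·1!4!0!/6! · 5!0!0!1!4!0!] = √(480)
  +(−1)^0/∏(0,1,0,0,4,0)! = 1/24  (running 1/24)
⟨..|..⟩ = √(480)·(1/24) = +0.912871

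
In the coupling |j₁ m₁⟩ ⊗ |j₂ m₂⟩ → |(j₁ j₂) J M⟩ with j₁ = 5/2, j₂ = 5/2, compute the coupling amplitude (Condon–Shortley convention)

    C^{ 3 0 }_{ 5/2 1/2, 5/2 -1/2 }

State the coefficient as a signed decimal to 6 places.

triangle: 2!*3!*3!/9! = 72/362880
(j±m)!: 3!*2!*2!*3!*3!*3! = 5184
prefactor² = (2J+1)*Δ*N² = 36/5
  k=0: +1/(0!*2!*2!*2!*1!*1!) = 1/8
  k=1: −1/(1!*1!*1!*1!*2!*2!) = -1/4
  k=2: +1/(2!*0!*0!*0!*3!*3!) = 1/72
Σ = -1/9  ⇒  CG² = 36/5*(-1/9)² = 4/45
CG = −√(4/45) = -0.298142

-0.298142  (= −√(4/45))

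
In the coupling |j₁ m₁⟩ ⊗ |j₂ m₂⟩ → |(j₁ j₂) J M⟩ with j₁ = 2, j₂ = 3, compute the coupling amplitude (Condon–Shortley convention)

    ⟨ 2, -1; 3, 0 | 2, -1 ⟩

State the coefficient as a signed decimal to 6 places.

triangle: 3!·1!·3!/8! = 36/40320
(j±m)!: 1!·3!·3!·3!·1!·3! = 1296
prefactor² = (2J+1)·Δ·N² = 81/14
  k=2: +1/(2!·1!·1!·1!·0!·2!) = 1/4
  k=3: −1/(3!·0!·0!·0!·1!·3!) = -1/36
Σ = 2/9  ⇒  CG² = 81/14·2/9² = 2/7
CG = +√(2/7) = +0.534522

+√(2/7) ≈ +0.534522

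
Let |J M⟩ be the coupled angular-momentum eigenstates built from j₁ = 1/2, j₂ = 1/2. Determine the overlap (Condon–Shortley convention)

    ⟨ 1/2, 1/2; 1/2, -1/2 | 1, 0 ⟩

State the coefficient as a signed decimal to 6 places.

j₁+j₂−J=0  J+j₁−j₂=1  J−j₁+j₂=1  j₁+j₂+J+1=3
(j₁±m₁, j₂±m₂, J±M) = (1,0,0,1,1,1)
P² = 1/2
sum k=0..0:
  [0] +1/1 = 1
S = 1
C² = P²·S² = 1/2 ; C = +0.707107

+0.707107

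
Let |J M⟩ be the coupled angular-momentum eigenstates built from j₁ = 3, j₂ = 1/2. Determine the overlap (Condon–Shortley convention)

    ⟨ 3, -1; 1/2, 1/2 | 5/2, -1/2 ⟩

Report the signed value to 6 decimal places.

-0.755929

j₁+j₂−J=1  J+j₁−j₂=5  J−j₁+j₂=0  j₁+j₂+J+1=7
(j₁±m₁, j₂±m₂, J±M) = (2,4,1,0,2,3)
P² = 576/7
sum k=1..1:
  [1] −1/12 = -1/12
S = -1/12
C² = P²·S² = 4/7 ; C = -0.755929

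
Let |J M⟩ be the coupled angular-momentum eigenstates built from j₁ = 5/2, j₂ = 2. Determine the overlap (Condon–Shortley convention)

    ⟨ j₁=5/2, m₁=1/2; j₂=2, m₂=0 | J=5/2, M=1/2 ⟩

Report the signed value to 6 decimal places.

j₁+j₂−J=2  J+j₁−j₂=3  J−j₁+j₂=2  j₁+j₂+J+1=8
(j₁±m₁, j₂±m₂, J±M) = (3,2,2,2,3,2)
P² = 72/35
sum k=0..2:
  [0] +1/8 = 1/8
  [1] −1/2 = -1/2
  [2] +1/24 = 1/24
S = -1/3
C² = P²·S² = 8/35 ; C = -0.478091

−√(8/35) ≈ -0.478091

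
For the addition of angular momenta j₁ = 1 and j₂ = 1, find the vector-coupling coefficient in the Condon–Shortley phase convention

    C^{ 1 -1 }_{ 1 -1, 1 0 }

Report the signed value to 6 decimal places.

−√(1/2) ≈ -0.707107

√[3·1!1!1!/4! · 0!2!1!1!0!2!] = √(1/2)
  +(−1)^1/∏(1,0,1,0,0,1)! = -1  (running -1)
⟨..|..⟩ = √(1/2)·(-1) = -0.707107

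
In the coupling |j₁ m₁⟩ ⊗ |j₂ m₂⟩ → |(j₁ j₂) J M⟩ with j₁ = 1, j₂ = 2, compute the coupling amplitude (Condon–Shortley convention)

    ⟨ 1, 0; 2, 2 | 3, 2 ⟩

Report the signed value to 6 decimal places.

+0.577350  (= +√(1/3))

triangle: 0!×2!×4!/7! = 48/5040
(j±m)!: 1!×1!×4!×0!×5!×1! = 2880
prefactor² = (2J+1)×Δ×N² = 192
  k=0: +1/(0!×0!×1!×4!×1!×0!) = 1/24
Σ = 1/24  ⇒  CG² = 192×1/24² = 1/3
CG = +√(1/3) = +0.577350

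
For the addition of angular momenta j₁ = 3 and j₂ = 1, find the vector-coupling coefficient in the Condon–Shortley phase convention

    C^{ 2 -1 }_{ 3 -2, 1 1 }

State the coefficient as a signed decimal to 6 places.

j₁+j₂−J=2  J+j₁−j₂=4  J−j₁+j₂=0  j₁+j₂+J+1=7
(j₁±m₁, j₂±m₂, J±M) = (1,5,2,0,1,3)
P² = 480/7
sum k=2..2:
  [2] +1/12 = 1/12
S = 1/12
C² = P²·S² = 10/21 ; C = +0.690066

+√(10/21) = +0.690066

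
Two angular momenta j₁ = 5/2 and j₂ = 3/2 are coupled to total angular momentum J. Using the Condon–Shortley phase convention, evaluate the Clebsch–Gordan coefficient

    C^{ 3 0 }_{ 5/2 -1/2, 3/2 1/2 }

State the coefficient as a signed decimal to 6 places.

√[7·1!4!2!/8! · 2!3!2!1!3!3!] = √(36/5)
  +(−1)^0/∏(0,1,3,2,1,0)! = 1/12  (running 1/12)
  +(−1)^1/∏(1,0,2,1,2,1)! = -1/4  (running -1/6)
⟨..|..⟩ = √(36/5)·(-1/6) = -0.447214

−√(1/5) ≈ -0.447214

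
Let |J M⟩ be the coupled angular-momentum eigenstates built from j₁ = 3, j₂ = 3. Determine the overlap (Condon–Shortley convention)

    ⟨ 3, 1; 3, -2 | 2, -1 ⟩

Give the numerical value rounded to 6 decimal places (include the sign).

j₁+j₂−J=4  J+j₁−j₂=2  J−j₁+j₂=2  j₁+j₂+J+1=9
(j₁±m₁, j₂±m₂, J±M) = (4,2,1,5,1,3)
P² = 320/7
sum k=0..1:
  [0] +1/48 = 1/48
  [1] −1/12 = -1/12
S = -1/16
C² = P²·S² = 5/28 ; C = -0.422577

-0.422577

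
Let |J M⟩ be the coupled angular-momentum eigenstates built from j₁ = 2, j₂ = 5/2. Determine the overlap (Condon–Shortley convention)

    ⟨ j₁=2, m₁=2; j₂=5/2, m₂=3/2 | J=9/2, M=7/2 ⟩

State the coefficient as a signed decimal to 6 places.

√[10·0!4!5!/10! · 4!0!4!1!8!1!] = √(184320)
  +(−1)^0/∏(0,0,0,4,4,1)! = 1/576  (running 1/576)
⟨..|..⟩ = √(184320)·(1/576) = +0.745356

+√(5/9) ≈ +0.745356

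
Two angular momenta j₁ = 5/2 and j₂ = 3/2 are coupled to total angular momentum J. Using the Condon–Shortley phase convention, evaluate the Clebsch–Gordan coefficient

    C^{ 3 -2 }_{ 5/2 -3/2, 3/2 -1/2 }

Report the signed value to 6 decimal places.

√[7·1!4!2!/8! · 1!4!1!2!1!5!] = √(48)
  +(−1)^0/∏(0,1,4,1,0,1)! = 1/24  (running 1/24)
  +(−1)^1/∏(1,0,3,0,1,2)! = -1/12  (running -1/24)
⟨..|..⟩ = √(48)·(-1/24) = -0.288675

−√(1/12) = -0.288675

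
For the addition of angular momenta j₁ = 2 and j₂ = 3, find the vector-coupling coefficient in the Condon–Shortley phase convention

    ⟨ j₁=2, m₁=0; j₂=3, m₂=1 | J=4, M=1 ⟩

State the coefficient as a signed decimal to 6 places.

j₁+j₂−J=1  J+j₁−j₂=3  J−j₁+j₂=5  j₁+j₂+J+1=10
(j₁±m₁, j₂±m₂, J±M) = (2,2,4,2,5,3)
P² = 1728/7
sum k=0..1:
  [0] +1/48 = 1/48
  [1] −1/24 = -1/24
S = -1/48
C² = P²·S² = 3/28 ; C = -0.327327

−√(3/28) ≈ -0.327327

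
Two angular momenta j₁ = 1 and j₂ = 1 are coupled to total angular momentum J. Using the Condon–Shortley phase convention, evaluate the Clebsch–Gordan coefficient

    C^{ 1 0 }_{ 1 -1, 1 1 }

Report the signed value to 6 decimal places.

j₁+j₂−J=1  J+j₁−j₂=1  J−j₁+j₂=1  j₁+j₂+J+1=4
(j₁±m₁, j₂±m₂, J±M) = (0,2,2,0,1,1)
P² = 1/2
sum k=1..1:
  [1] −1/1 = -1
S = -1
C² = P²·S² = 1/2 ; C = -0.707107

−√(1/2) = -0.707107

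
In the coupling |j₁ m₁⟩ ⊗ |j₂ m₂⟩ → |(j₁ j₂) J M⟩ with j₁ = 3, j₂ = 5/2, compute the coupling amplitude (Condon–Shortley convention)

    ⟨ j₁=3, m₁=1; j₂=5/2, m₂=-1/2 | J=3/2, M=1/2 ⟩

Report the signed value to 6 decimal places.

-0.097590  (= −√(1/105))

triangle: 4!·2!·1!/8! = 48/40320
(j±m)!: 4!·2!·2!·3!·2!·1! = 1152
prefactor² = (2J+1)·Δ·N² = 192/35
  k=1: −1/(1!·3!·1!·1!·1!·0!) = -1/6
  k=2: +1/(2!·2!·0!·0!·2!·1!) = 1/8
Σ = -1/24  ⇒  CG² = 192/35·(-1/24)² = 1/105
CG = −√(1/105) = -0.097590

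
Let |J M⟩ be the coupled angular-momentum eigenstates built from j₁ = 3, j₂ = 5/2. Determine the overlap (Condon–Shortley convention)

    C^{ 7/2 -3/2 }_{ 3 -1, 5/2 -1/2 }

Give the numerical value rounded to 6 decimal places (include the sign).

−√(5/21) = -0.487950

triangle: 2!×4!×3!/10! = 288/3628800
(j±m)!: 2!×4!×2!×3!×2!×5! = 138240
prefactor² = (2J+1)×Δ×N² = 3072/35
  k=0: +1/(0!×2!×4!×2!×0!×1!) = 1/96
  k=1: −1/(1!×1!×3!×1!×1!×2!) = -1/12
  k=2: +1/(2!×0!×2!×0!×2!×3!) = 1/48
Σ = -5/96  ⇒  CG² = 3072/35×(-5/96)² = 5/21
CG = −√(5/21) = -0.487950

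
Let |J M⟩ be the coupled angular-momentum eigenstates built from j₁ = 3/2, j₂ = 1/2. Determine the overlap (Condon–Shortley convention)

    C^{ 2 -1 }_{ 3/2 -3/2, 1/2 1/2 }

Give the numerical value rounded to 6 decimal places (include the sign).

+√(1/4) = +0.500000

j₁+j₂−J=0  J+j₁−j₂=3  J−j₁+j₂=1  j₁+j₂+J+1=5
(j₁±m₁, j₂±m₂, J±M) = (0,3,1,0,1,3)
P² = 9
sum k=0..0:
  [0] +1/6 = 1/6
S = 1/6
C² = P²·S² = 1/4 ; C = +0.500000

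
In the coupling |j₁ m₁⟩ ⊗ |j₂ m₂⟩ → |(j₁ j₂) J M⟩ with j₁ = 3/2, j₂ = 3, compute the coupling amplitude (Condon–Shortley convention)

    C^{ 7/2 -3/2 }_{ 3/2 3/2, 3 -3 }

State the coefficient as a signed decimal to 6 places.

triangle: 1!*2!*5!/9! = 240/362880
(j±m)!: 3!*0!*0!*6!*2!*5! = 1036800
prefactor² = (2J+1)*Δ*N² = 38400/7
  k=0: +1/(0!*1!*0!*0!*2!*5!) = 1/240
Σ = 1/240  ⇒  CG² = 38400/7*1/240² = 2/21
CG = +√(2/21) = +0.308607

+√(2/21) = +0.308607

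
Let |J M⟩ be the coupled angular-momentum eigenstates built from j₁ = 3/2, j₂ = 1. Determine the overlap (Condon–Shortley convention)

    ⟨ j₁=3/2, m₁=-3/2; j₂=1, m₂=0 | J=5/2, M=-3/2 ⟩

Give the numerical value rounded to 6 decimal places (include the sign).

+√(2/5) = +0.632456

j₁+j₂−J=0  J+j₁−j₂=3  J−j₁+j₂=2  j₁+j₂+J+1=6
(j₁±m₁, j₂±m₂, J±M) = (0,3,1,1,1,4)
P² = 72/5
sum k=0..0:
  [0] +1/6 = 1/6
S = 1/6
C² = P²·S² = 2/5 ; C = +0.632456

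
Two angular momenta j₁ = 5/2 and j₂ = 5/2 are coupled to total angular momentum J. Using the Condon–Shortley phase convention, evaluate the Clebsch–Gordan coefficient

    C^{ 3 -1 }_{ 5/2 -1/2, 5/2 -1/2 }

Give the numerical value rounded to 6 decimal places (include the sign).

-0.516398

j₁+j₂−J=2  J+j₁−j₂=3  J−j₁+j₂=3  j₁+j₂+J+1=9
(j₁±m₁, j₂±m₂, J±M) = (2,3,2,3,2,4)
P² = 48/5
sum k=0..2:
  [0] +1/24 = 1/24
  [1] −1/4 = -1/4
  [2] +1/24 = 1/24
S = -1/6
C² = P²·S² = 4/15 ; C = -0.516398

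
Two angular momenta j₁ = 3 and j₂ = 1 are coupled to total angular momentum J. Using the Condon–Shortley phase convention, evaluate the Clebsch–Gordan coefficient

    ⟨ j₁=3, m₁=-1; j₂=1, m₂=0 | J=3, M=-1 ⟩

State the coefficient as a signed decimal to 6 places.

−√(1/12) ≈ -0.288675

triangle: 1!×5!×1!/8! = 120/40320
(j±m)!: 2!×4!×1!×1!×2!×4! = 2304
prefactor² = (2J+1)×Δ×N² = 48
  k=0: +1/(0!×1!×4!×1!×1!×0!) = 1/24
  k=1: −1/(1!×0!×3!×0!×2!×1!) = -1/12
Σ = -1/24  ⇒  CG² = 48×(-1/24)² = 1/12
CG = −√(1/12) = -0.288675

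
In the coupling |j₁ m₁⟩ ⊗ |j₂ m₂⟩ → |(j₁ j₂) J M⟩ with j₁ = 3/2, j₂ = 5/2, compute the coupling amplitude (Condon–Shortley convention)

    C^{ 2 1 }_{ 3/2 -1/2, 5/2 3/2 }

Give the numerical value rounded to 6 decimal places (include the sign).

+√(1/42) = +0.154303

√[5·2!1!3!/7! · 1!2!4!1!3!1!] = √(24/7)
  +(−1)^1/∏(1,1,1,3,0,0)! = -1/6  (running -1/6)
  +(−1)^2/∏(2,0,0,2,1,1)! = 1/4  (running 1/12)
⟨..|..⟩ = √(24/7)·(1/12) = +0.154303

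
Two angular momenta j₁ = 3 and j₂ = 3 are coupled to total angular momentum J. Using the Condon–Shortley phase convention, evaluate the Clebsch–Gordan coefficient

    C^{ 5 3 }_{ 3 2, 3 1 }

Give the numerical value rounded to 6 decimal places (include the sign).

+√(1/6) = +0.408248

j₁+j₂−J=1  J+j₁−j₂=5  J−j₁+j₂=5  j₁+j₂+J+1=12
(j₁±m₁, j₂±m₂, J±M) = (5,1,4,2,8,2)
P² = 153600
sum k=0..1:
  [0] +1/576 = 1/576
  [1] −1/1440 = -1/1440
S = 1/960
C² = P²·S² = 1/6 ; C = +0.408248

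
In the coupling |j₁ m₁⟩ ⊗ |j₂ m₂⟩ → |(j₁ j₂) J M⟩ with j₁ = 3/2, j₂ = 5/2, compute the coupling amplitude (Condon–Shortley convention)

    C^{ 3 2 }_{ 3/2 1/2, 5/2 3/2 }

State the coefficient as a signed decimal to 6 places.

-0.288675

triangle: 1!*2!*4!/8! = 48/40320
(j±m)!: 2!*1!*4!*1!*5!*1! = 5760
prefactor² = (2J+1)*Δ*N² = 48
  k=0: +1/(0!*1!*1!*4!*1!*0!) = 1/24
  k=1: −1/(1!*0!*0!*3!*2!*1!) = -1/12
Σ = -1/24  ⇒  CG² = 48*(-1/24)² = 1/12
CG = −√(1/12) = -0.288675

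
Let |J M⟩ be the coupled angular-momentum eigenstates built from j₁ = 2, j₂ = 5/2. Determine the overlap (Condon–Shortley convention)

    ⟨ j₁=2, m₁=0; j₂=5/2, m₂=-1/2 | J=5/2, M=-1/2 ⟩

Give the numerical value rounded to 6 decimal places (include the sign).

√[6·2!2!3!/8! · 2!2!2!3!2!3!] = √(72/35)
  +(−1)^0/∏(0,2,2,2,0,1)! = 1/8  (running 1/8)
  +(−1)^1/∏(1,1,1,1,1,2)! = -1/2  (running -3/8)
  +(−1)^2/∏(2,0,0,0,2,3)! = 1/24  (running -1/3)
⟨..|..⟩ = √(72/35)·(-1/3) = -0.478091

−√(8/35) = -0.478091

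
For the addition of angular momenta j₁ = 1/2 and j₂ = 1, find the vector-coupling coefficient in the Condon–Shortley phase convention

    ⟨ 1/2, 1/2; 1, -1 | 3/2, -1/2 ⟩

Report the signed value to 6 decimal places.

triangle: 0!·1!·2!/4! = 2/24
(j±m)!: 1!·0!·0!·2!·1!·2! = 4
prefactor² = (2J+1)·Δ·N² = 4/3
  k=0: +1/(0!·0!·0!·0!·1!·2!) = 1/2
Σ = 1/2  ⇒  CG² = 4/3·1/2² = 1/3
CG = +√(1/3) = +0.577350

+√(1/3) = +0.577350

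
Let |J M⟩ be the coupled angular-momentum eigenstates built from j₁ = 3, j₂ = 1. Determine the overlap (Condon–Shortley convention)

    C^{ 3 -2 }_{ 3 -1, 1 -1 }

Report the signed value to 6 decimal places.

+0.645497  (= +√(5/12))

triangle: 1!*5!*1!/8! = 120/40320
(j±m)!: 2!*4!*0!*2!*1!*5! = 11520
prefactor² = (2J+1)*Δ*N² = 240
  k=0: +1/(0!*1!*4!*0!*1!*1!) = 1/24
Σ = 1/24  ⇒  CG² = 240*1/24² = 5/12
CG = +√(5/12) = +0.645497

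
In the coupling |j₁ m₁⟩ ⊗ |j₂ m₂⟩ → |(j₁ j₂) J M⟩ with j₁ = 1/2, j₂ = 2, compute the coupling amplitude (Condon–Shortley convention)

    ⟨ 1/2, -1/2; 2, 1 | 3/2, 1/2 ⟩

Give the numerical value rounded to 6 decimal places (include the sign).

-0.774597

j₁+j₂−J=1  J+j₁−j₂=0  J−j₁+j₂=3  j₁+j₂+J+1=5
(j₁±m₁, j₂±m₂, J±M) = (0,1,3,1,2,1)
P² = 12/5
sum k=1..1:
  [1] −1/2 = -1/2
S = -1/2
C² = P²·S² = 3/5 ; C = -0.774597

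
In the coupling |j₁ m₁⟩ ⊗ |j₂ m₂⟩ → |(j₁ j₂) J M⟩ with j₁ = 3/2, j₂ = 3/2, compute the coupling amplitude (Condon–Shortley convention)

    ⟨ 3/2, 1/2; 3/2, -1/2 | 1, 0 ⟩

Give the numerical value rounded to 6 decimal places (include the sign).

j₁+j₂−J=2  J+j₁−j₂=1  J−j₁+j₂=1  j₁+j₂+J+1=5
(j₁±m₁, j₂±m₂, J±M) = (2,1,1,2,1,1)
P² = 1/5
sum k=0..1:
  [0] +1/2 = 1/2
  [1] −1/1 = -1
S = -1/2
C² = P²·S² = 1/20 ; C = -0.223607

−√(1/20) = -0.223607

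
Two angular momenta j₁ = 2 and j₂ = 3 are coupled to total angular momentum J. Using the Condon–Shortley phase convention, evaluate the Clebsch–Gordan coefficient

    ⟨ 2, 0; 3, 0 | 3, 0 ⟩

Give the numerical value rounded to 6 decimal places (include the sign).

j₁+j₂−J=2  J+j₁−j₂=2  J−j₁+j₂=4  j₁+j₂+J+1=9
(j₁±m₁, j₂±m₂, J±M) = (2,2,3,3,3,3)
P² = 48/5
sum k=0..2:
  [0] +1/24 = 1/24
  [1] −1/4 = -1/4
  [2] +1/24 = 1/24
S = -1/6
C² = P²·S² = 4/15 ; C = -0.516398

−√(4/15) ≈ -0.516398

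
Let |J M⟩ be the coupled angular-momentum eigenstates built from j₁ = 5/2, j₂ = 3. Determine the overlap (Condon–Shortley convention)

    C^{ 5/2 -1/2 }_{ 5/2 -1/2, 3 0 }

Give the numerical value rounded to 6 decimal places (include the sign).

j₁+j₂−J=3  J+j₁−j₂=2  J−j₁+j₂=3  j₁+j₂+J+1=9
(j₁±m₁, j₂±m₂, J±M) = (2,3,3,3,2,3)
P² = 216/35
sum k=1..3:
  [1] −1/8 = -1/8
  [2] +1/4 = 1/4
  [3] −1/72 = -1/72
S = 1/9
C² = P²·S² = 8/105 ; C = +0.276026

+√(8/105) ≈ +0.276026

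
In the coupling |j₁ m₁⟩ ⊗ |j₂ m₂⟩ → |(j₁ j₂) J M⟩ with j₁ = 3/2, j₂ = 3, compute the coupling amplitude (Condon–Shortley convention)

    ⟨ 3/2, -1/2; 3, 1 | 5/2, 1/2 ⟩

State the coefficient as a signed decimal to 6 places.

-0.119523

√[6·2!1!4!/8! · 1!2!4!2!3!2!] = √(288/35)
  +(−1)^1/∏(1,1,1,3,0,1)! = -1/6  (running -1/6)
  +(−1)^2/∏(2,0,0,2,1,2)! = 1/8  (running -1/24)
⟨..|..⟩ = √(288/35)·(-1/24) = -0.119523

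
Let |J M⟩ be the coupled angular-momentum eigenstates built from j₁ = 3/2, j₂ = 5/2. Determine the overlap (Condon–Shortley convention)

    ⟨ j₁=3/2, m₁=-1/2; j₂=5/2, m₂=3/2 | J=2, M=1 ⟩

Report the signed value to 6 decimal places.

+√(1/42) ≈ +0.154303

triangle: 2!·1!·3!/7! = 12/5040
(j±m)!: 1!·2!·4!·1!·3!·1! = 288
prefactor² = (2J+1)·Δ·N² = 24/7
  k=1: −1/(1!·1!·1!·3!·0!·0!) = -1/6
  k=2: +1/(2!·0!·0!·2!·1!·1!) = 1/4
Σ = 1/12  ⇒  CG² = 24/7·1/12² = 1/42
CG = +√(1/42) = +0.154303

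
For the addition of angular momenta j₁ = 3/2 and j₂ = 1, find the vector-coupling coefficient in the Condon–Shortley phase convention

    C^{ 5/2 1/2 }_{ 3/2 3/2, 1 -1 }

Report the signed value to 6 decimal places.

+0.316228  (= +√(1/10))

triangle: 0!*3!*2!/6! = 12/720
(j±m)!: 3!*0!*0!*2!*3!*2! = 144
prefactor² = (2J+1)*Δ*N² = 72/5
  k=0: +1/(0!*0!*0!*0!*3!*2!) = 1/12
Σ = 1/12  ⇒  CG² = 72/5*1/12² = 1/10
CG = +√(1/10) = +0.316228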